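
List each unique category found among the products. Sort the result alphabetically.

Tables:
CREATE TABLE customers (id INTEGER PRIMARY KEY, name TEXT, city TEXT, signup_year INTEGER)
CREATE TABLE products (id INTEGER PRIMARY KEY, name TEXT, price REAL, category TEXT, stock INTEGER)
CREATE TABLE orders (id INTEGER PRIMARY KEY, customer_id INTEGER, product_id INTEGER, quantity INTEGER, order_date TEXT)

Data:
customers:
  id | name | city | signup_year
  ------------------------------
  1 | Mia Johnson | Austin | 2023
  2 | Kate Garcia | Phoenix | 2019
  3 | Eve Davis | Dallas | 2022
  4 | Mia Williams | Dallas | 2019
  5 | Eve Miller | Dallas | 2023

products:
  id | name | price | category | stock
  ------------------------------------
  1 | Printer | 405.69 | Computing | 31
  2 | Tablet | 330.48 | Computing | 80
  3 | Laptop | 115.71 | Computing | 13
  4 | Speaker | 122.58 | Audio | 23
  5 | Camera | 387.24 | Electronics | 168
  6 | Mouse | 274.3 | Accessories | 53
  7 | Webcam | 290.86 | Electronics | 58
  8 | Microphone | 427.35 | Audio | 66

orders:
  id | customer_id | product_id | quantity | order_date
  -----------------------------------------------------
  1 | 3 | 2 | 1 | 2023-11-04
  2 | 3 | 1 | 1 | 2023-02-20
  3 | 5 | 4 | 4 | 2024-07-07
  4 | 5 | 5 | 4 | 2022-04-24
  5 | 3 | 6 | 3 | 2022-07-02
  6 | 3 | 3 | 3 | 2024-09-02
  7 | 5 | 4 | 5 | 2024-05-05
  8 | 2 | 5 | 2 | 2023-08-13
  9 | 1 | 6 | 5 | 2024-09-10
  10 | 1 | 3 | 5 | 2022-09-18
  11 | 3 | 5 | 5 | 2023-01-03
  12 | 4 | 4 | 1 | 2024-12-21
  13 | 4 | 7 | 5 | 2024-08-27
SELECT DISTINCT category FROM products ORDER BY category

Execution result:
category
Accessories
Audio
Computing
Electronics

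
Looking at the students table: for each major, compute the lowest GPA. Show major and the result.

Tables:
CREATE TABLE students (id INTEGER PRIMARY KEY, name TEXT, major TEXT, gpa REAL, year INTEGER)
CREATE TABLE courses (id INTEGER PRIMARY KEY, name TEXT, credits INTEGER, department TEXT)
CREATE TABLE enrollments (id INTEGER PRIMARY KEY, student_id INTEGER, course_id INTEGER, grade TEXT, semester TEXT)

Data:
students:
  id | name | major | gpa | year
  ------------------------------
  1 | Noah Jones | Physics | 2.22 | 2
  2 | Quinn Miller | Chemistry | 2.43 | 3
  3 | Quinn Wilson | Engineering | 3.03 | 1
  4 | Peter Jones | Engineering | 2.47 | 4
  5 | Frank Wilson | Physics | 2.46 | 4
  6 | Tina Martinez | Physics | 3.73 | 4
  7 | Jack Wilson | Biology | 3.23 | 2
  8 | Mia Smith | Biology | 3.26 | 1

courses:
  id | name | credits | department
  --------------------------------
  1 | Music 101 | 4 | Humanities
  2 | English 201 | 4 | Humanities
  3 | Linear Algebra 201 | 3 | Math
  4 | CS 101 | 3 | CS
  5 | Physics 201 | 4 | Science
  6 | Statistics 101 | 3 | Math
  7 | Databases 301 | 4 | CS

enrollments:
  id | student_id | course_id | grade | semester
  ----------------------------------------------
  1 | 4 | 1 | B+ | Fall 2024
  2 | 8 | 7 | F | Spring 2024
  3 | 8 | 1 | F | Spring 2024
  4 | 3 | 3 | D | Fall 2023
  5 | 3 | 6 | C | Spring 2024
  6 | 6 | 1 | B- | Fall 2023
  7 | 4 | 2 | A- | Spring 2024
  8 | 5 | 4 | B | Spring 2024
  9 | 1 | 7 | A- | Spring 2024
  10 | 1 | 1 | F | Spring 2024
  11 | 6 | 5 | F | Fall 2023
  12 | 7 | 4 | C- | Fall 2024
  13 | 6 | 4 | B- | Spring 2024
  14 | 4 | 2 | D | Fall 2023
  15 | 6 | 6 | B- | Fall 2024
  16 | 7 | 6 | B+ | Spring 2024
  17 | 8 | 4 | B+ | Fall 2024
SELECT major, MIN(gpa) AS min_gpa FROM students GROUP BY major

Execution result:
major | min_gpa
Biology | 3.23
Chemistry | 2.43
Engineering | 2.47
Physics | 2.22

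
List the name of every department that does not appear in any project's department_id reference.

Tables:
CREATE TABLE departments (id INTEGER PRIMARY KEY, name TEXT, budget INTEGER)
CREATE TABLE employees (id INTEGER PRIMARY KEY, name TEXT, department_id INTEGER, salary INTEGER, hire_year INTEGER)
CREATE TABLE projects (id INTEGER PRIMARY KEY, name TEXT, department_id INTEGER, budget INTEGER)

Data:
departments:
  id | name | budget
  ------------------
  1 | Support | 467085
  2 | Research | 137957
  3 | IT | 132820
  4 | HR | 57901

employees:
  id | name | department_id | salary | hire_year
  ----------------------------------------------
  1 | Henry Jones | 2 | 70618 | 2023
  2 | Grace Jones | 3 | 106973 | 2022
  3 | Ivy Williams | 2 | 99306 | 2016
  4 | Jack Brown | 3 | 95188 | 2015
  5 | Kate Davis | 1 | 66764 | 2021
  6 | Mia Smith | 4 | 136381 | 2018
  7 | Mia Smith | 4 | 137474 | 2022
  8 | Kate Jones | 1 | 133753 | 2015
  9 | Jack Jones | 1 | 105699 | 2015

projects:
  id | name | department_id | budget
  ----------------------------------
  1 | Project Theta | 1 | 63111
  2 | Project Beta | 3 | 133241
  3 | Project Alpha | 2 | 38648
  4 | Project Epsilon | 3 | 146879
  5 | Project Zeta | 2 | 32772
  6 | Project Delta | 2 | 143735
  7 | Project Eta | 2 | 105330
SELECT p.name FROM departments p LEFT JOIN projects c ON c.department_id = p.id WHERE c.id IS NULL

Execution result:
HR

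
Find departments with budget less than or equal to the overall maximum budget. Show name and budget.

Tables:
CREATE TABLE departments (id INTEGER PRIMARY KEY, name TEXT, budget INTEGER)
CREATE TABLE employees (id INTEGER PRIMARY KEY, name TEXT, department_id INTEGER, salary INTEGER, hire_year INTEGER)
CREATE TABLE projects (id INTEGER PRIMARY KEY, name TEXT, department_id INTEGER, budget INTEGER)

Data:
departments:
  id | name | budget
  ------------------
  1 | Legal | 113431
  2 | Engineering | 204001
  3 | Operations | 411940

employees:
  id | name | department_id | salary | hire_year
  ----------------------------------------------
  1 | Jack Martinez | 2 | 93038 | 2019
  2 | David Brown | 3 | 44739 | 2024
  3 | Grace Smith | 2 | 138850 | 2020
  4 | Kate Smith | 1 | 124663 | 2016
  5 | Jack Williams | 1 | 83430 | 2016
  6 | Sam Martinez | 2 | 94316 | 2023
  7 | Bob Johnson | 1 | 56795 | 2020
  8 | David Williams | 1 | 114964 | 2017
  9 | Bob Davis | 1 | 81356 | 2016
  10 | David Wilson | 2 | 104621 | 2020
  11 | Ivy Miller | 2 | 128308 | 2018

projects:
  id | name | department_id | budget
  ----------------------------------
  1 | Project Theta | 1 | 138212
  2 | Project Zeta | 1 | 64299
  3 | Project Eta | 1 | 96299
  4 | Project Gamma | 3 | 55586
SELECT name, budget FROM departments WHERE budget <= (SELECT MAX(budget) FROM departments)

Execution result:
name | budget
Legal | 113431
Engineering | 204001
Operations | 411940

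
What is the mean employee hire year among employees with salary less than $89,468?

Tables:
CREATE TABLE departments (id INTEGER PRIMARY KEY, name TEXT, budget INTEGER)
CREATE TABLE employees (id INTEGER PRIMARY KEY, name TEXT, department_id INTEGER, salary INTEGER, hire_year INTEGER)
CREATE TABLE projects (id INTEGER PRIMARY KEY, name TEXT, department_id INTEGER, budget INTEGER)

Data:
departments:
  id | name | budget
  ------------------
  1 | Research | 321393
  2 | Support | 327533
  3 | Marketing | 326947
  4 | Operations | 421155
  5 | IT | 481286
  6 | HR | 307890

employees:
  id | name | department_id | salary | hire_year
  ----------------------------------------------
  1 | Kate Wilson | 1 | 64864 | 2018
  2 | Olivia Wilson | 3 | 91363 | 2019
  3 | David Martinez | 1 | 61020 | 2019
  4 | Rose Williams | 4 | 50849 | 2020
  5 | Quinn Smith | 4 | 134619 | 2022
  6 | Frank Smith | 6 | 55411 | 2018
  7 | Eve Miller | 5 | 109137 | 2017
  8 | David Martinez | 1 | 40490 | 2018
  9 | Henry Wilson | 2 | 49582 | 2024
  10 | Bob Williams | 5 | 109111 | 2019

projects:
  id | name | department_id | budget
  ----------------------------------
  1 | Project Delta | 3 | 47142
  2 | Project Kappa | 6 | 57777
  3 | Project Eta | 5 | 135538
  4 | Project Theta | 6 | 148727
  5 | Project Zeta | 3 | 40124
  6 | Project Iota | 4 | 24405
SELECT AVG(hire_year) FROM employees WHERE salary < 89468

Execution result:
2019.50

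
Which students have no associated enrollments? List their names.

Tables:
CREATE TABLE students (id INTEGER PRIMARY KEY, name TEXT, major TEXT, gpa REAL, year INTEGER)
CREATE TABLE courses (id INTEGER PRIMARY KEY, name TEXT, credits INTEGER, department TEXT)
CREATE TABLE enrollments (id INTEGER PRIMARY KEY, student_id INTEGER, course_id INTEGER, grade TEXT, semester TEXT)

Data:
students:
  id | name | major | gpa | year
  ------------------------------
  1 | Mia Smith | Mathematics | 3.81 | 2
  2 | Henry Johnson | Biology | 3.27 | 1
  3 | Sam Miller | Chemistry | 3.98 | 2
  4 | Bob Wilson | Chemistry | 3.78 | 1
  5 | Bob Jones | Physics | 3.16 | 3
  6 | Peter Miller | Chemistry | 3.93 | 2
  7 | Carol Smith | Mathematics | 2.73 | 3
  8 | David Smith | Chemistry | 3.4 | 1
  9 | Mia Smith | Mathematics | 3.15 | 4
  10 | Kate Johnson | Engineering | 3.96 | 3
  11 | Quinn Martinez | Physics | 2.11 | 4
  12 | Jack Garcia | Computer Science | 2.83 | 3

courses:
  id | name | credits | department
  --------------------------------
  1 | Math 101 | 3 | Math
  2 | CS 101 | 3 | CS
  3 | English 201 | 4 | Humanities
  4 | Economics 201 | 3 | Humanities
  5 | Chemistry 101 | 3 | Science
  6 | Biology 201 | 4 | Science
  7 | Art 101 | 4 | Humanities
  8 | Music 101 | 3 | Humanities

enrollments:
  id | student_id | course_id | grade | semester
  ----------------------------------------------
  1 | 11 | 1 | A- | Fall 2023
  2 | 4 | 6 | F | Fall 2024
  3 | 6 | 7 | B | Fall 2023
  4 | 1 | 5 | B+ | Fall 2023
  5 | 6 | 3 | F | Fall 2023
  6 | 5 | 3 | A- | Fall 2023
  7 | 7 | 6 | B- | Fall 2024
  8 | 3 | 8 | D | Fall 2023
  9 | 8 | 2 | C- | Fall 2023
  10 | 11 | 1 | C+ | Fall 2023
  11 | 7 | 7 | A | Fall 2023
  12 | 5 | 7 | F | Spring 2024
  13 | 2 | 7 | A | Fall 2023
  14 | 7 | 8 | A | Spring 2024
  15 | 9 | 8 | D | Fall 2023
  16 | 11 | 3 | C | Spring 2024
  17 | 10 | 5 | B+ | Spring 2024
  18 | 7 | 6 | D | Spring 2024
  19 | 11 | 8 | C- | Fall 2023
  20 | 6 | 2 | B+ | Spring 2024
SELECT p.name FROM students p LEFT JOIN enrollments c ON c.student_id = p.id WHERE c.id IS NULL

Execution result:
Jack Garcia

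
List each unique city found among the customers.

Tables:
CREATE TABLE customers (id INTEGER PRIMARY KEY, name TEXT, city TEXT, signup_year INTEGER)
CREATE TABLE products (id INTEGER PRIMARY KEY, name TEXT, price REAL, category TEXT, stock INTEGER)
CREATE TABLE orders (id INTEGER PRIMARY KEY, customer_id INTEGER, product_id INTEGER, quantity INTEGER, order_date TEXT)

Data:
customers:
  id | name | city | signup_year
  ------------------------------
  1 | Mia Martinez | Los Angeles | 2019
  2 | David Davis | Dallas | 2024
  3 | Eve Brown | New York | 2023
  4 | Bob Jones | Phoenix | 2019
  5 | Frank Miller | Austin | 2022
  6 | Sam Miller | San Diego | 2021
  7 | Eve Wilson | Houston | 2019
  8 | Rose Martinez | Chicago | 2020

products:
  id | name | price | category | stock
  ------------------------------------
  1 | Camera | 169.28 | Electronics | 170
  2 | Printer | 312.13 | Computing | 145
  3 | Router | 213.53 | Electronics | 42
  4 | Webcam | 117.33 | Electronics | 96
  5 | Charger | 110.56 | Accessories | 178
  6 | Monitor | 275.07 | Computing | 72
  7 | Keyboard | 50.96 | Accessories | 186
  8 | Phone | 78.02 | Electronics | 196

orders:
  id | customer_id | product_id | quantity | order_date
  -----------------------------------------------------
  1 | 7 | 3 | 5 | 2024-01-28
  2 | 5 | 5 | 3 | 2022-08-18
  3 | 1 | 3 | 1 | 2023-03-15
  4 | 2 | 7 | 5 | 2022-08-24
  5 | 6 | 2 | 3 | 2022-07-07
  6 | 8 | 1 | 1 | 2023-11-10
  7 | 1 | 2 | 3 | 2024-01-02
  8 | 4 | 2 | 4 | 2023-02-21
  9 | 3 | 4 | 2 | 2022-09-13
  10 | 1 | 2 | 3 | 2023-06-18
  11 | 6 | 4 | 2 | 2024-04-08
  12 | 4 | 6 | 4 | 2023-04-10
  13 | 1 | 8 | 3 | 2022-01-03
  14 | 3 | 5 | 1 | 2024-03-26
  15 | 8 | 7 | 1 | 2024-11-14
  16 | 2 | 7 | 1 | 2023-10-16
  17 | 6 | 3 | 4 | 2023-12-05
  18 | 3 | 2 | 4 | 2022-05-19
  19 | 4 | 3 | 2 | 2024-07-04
SELECT DISTINCT city FROM customers

Execution result:
city
Los Angeles
Dallas
New York
Phoenix
Austin
San Diego
Houston
Chicago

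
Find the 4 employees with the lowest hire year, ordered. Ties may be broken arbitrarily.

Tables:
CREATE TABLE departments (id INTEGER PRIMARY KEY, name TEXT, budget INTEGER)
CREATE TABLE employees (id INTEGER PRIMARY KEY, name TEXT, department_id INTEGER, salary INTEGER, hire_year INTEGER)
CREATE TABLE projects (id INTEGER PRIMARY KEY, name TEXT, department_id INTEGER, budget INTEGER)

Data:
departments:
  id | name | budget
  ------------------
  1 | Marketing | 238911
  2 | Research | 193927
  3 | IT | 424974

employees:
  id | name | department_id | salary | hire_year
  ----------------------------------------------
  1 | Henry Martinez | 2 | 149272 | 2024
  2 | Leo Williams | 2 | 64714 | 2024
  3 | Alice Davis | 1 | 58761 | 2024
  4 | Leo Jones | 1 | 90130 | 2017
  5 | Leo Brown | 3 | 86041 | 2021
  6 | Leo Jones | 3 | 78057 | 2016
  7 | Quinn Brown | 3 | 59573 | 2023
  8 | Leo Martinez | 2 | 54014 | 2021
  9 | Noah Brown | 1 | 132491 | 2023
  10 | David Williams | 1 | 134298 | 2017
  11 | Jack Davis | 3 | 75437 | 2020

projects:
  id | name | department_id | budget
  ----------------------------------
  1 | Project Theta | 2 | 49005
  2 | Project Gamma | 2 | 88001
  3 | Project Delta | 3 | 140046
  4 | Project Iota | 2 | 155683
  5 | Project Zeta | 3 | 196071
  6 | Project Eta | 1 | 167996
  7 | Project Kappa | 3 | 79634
SELECT name, hire_year FROM employees ORDER BY hire_year ASC LIMIT 4

Execution result:
name | hire_year
Leo Jones | 2016
Leo Jones | 2017
David Williams | 2017
Jack Davis | 2020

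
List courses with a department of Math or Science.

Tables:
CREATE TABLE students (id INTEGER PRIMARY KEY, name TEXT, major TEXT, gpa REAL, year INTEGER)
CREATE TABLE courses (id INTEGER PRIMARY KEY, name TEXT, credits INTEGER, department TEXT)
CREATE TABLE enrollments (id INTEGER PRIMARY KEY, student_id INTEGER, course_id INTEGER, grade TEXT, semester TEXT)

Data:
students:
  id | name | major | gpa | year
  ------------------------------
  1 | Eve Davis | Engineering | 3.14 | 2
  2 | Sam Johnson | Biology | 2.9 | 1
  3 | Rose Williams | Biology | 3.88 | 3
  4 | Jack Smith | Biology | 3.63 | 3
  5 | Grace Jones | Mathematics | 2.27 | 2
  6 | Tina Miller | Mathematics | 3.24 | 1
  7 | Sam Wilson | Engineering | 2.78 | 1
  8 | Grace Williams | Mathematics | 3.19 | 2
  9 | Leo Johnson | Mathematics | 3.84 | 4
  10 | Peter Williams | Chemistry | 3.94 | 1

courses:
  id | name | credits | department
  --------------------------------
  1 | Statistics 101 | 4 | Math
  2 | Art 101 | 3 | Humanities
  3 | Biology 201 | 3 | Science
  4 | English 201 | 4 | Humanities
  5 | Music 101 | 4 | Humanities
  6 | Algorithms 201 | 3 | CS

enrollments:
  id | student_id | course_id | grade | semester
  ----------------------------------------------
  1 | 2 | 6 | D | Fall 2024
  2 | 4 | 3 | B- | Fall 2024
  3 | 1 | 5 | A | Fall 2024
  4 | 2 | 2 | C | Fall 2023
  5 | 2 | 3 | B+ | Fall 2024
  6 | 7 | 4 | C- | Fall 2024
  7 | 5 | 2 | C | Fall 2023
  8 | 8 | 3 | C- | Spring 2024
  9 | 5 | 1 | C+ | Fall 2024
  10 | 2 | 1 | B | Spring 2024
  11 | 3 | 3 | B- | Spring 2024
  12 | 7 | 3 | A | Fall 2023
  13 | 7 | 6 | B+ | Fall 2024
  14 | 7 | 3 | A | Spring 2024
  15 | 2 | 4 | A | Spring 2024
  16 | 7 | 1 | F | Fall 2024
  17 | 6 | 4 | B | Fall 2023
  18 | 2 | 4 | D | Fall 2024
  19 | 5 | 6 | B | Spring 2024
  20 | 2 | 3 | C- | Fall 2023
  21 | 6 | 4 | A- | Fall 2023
SELECT name, department FROM courses WHERE department IN ('Math', 'Science')

Execution result:
name | department
Statistics 101 | Math
Biology 201 | Science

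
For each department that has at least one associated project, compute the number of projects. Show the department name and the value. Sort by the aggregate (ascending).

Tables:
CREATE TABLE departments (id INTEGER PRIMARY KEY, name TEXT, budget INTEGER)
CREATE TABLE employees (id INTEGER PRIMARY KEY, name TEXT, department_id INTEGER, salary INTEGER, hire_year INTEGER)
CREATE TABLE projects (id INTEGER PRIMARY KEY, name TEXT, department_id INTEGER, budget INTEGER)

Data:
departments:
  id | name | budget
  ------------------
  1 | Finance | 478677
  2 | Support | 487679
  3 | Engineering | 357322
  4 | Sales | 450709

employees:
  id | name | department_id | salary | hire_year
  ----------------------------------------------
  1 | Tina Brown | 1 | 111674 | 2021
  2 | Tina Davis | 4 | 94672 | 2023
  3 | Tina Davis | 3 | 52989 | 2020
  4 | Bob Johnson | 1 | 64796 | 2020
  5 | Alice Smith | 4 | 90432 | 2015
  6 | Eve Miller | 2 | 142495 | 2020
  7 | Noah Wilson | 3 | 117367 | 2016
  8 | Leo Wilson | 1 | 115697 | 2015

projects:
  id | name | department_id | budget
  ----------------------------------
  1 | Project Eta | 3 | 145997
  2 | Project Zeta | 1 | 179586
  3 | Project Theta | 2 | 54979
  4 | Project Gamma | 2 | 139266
SELECT p.name, COUNT(*) AS n FROM projects c JOIN departments p ON c.department_id = p.id GROUP BY p.id, p.name ORDER BY n ASC

Execution result:
name | n
Finance | 1
Engineering | 1
Support | 2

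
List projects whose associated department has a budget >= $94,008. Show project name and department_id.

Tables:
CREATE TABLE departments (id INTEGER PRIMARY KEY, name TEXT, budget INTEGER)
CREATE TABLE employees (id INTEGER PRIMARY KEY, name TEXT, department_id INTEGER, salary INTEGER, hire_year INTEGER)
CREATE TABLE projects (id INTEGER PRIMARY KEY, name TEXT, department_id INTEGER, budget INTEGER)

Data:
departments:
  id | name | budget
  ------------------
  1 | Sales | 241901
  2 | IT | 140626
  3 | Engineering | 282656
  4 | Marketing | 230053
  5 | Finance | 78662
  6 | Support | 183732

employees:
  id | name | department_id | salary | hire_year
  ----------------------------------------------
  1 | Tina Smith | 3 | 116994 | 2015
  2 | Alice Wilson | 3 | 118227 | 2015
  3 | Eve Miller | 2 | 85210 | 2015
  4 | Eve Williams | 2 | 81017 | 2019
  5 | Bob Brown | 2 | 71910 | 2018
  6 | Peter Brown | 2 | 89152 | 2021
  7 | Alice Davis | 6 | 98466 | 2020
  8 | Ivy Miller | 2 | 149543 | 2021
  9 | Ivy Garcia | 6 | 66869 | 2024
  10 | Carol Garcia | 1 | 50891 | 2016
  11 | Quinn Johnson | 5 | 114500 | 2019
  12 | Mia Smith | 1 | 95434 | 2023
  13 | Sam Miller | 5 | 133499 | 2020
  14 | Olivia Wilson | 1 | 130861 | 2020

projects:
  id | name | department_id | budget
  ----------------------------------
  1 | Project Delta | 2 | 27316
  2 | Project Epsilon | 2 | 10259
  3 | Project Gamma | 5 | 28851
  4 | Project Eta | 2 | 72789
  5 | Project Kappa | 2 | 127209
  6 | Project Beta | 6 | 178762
SELECT name, department_id FROM projects WHERE department_id IN (SELECT id FROM departments WHERE budget >= 94008)

Execution result:
name | department_id
Project Delta | 2
Project Epsilon | 2
Project Eta | 2
Project Kappa | 2
Project Beta | 6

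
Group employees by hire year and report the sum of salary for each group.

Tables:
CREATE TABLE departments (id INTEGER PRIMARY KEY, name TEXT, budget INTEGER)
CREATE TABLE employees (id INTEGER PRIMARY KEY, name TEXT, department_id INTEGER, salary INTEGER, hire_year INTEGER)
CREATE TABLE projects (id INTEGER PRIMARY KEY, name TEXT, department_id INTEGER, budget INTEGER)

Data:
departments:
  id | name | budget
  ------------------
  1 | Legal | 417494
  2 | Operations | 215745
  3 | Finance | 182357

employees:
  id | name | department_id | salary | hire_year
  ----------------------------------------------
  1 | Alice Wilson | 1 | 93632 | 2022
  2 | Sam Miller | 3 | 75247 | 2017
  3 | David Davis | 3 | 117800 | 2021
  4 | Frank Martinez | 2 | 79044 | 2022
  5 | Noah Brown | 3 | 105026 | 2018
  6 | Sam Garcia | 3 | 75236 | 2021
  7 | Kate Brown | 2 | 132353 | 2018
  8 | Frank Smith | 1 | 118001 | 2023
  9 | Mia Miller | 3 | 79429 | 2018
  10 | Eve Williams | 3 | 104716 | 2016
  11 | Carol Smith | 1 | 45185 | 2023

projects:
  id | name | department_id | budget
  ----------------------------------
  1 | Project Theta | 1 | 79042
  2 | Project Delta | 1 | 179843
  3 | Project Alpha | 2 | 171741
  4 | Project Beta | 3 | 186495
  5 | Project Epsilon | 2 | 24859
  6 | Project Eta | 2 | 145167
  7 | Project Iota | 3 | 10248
SELECT hire_year, SUM(salary) AS sum_salary FROM employees GROUP BY hire_year

Execution result:
hire_year | sum_salary
2016 | 104716
2017 | 75247
2018 | 316808
2021 | 193036
2022 | 172676
2023 | 163186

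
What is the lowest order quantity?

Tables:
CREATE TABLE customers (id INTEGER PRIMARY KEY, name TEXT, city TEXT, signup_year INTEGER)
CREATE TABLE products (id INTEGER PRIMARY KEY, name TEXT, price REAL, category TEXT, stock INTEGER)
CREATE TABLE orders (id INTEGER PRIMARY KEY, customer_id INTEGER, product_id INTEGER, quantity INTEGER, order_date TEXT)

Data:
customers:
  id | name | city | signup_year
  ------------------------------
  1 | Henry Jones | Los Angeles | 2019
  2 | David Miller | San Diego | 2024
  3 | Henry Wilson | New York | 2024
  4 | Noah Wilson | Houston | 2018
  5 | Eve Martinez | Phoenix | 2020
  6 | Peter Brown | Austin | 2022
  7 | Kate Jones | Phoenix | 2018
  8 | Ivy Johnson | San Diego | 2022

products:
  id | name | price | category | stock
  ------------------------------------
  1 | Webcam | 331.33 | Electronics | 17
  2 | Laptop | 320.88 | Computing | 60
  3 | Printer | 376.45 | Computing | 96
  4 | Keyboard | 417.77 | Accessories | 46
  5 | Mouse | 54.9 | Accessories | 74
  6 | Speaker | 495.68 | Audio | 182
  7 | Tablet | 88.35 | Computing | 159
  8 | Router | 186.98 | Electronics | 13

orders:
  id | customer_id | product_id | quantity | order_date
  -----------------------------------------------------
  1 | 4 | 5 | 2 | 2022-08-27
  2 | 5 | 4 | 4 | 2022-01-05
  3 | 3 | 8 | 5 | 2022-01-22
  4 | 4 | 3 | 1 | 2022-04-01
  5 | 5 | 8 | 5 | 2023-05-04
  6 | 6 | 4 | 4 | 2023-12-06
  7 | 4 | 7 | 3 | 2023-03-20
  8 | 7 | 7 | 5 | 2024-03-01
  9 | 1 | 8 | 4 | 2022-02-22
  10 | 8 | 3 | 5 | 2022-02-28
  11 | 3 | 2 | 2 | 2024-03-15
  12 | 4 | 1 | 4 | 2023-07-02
SELECT MIN(quantity) FROM orders

Execution result:
1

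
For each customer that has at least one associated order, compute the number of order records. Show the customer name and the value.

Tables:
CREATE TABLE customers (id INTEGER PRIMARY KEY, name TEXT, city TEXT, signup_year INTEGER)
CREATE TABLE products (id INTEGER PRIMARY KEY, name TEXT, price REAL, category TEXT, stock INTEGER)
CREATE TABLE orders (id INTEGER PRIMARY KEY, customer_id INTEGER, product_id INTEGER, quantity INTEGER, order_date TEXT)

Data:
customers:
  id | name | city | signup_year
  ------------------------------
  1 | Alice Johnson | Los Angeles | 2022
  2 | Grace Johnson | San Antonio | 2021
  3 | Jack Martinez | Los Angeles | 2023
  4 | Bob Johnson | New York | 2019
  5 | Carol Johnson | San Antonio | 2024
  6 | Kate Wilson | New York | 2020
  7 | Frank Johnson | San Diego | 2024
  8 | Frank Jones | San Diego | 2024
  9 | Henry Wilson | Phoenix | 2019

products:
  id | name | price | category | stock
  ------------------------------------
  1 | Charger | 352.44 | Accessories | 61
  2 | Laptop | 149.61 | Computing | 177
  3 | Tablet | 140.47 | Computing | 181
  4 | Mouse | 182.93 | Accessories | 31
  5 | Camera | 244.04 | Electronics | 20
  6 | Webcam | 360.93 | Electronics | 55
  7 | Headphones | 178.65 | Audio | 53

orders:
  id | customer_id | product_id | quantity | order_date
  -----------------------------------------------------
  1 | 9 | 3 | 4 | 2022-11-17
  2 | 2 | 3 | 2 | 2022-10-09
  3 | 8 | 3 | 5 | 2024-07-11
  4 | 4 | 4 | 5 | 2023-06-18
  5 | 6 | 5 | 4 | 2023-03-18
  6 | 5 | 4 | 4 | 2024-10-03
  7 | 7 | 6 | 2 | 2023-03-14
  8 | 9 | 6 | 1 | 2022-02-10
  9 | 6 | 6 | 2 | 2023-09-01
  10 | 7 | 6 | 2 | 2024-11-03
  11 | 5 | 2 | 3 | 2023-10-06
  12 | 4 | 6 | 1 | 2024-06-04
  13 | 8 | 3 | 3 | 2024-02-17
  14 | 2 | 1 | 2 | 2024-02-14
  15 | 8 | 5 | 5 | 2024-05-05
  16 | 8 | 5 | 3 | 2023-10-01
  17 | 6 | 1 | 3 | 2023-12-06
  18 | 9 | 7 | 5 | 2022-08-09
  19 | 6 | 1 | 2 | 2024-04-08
SELECT p.name, COUNT(*) AS n FROM orders c JOIN customers p ON c.customer_id = p.id GROUP BY p.id, p.name

Execution result:
name | n
Grace Johnson | 2
Bob Johnson | 2
Carol Johnson | 2
Kate Wilson | 4
Frank Johnson | 2
Frank Jones | 4
Henry Wilson | 3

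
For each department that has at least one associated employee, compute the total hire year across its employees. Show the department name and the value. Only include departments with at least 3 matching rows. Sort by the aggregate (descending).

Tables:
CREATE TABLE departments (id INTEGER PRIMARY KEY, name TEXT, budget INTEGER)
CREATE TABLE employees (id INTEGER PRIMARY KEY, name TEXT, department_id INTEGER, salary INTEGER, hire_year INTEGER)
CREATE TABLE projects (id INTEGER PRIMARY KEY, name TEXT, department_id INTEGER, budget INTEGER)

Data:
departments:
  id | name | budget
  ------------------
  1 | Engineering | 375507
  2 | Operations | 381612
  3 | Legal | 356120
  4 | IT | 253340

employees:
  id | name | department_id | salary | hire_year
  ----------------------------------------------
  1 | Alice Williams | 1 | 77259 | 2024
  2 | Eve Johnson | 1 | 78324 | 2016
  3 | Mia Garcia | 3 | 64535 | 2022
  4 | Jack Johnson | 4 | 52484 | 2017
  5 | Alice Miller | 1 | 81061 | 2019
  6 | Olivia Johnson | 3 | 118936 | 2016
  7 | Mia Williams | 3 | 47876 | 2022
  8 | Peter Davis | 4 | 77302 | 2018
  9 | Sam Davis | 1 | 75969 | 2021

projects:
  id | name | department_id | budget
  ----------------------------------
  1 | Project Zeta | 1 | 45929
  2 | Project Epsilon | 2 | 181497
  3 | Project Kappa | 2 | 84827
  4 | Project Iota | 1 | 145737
SELECT p.name, SUM(c.hire_year) AS sum_hire_year FROM employees c JOIN departments p ON c.department_id = p.id GROUP BY p.id, p.name HAVING COUNT(*) >= 3 ORDER BY sum_hire_year DESC

Execution result:
name | sum_hire_year
Engineering | 8080
Legal | 6060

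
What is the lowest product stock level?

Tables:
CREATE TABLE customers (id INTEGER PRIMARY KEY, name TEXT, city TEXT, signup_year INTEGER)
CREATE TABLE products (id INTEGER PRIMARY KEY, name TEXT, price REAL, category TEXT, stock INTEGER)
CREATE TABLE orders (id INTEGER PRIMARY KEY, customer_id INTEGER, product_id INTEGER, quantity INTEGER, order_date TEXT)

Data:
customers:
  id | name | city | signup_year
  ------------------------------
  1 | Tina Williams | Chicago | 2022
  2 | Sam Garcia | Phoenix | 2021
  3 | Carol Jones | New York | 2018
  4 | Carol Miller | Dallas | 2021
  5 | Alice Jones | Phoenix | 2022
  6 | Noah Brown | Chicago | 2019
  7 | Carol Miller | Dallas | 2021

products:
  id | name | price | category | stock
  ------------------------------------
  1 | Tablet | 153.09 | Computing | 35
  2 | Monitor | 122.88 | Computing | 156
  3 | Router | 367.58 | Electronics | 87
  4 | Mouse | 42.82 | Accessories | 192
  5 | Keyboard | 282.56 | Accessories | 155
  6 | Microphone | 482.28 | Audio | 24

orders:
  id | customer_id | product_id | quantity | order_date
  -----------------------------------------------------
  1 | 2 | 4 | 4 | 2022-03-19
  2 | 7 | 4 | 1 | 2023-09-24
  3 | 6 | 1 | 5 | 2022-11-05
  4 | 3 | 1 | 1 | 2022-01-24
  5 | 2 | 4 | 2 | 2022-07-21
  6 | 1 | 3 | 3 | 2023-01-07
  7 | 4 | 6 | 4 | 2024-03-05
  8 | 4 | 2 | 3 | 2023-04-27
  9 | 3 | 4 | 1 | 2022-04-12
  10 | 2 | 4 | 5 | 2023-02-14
SELECT MIN(stock) FROM products

Execution result:
24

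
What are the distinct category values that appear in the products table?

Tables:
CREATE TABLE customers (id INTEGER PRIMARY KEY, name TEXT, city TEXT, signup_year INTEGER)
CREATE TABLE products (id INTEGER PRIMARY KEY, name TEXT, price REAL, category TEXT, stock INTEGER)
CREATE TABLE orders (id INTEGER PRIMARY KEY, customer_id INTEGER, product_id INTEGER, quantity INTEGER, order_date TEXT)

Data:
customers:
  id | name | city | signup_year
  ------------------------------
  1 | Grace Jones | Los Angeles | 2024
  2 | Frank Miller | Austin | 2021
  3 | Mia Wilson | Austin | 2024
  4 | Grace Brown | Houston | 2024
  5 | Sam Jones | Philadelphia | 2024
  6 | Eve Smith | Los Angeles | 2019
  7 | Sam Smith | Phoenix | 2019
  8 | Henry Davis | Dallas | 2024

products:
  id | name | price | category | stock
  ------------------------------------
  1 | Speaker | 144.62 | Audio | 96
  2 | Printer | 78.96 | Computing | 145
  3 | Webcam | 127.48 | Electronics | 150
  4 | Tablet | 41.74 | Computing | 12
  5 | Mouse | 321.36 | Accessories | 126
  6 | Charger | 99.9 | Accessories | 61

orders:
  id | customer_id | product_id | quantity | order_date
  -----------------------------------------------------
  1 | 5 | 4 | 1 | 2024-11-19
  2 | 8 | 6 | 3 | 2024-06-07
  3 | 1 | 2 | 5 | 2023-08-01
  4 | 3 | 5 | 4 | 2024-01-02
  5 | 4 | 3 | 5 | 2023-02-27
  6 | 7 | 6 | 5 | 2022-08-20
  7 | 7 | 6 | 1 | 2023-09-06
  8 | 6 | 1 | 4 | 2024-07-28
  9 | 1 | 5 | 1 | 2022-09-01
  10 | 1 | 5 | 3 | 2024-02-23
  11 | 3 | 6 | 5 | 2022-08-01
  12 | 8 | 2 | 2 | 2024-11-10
SELECT DISTINCT category FROM products

Execution result:
category
Audio
Computing
Electronics
Accessories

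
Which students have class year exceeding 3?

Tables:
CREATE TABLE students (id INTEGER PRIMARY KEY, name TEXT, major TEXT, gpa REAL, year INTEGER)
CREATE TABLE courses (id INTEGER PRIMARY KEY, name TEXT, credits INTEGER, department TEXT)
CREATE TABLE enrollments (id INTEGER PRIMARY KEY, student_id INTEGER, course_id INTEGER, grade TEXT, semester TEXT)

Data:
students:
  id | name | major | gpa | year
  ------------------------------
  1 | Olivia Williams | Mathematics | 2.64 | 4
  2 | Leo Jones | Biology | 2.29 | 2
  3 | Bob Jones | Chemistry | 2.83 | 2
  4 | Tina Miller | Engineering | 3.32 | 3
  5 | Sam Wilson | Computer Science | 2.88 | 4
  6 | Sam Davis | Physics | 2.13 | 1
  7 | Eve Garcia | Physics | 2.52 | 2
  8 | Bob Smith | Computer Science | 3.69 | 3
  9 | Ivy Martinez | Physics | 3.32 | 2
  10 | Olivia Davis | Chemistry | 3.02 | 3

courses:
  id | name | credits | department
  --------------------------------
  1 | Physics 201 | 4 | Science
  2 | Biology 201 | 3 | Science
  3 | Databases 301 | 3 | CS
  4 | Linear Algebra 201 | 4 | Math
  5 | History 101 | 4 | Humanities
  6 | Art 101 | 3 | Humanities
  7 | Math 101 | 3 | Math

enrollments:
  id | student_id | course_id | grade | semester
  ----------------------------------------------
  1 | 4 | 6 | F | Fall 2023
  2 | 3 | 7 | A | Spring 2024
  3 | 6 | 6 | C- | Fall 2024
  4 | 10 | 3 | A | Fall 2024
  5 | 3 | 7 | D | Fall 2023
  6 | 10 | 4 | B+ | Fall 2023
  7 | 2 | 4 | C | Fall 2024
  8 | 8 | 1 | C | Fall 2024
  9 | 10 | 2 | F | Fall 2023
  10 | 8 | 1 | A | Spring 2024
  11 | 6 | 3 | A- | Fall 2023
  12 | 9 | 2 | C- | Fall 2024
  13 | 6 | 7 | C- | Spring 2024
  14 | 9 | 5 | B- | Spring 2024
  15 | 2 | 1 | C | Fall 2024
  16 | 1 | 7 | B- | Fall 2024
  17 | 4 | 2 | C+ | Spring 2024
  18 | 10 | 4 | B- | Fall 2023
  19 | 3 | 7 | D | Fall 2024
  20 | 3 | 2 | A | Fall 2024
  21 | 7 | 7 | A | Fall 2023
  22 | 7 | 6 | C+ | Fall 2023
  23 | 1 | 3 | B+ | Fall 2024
SELECT name, year FROM students WHERE year > 3

Execution result:
name | year
Olivia Williams | 4
Sam Wilson | 4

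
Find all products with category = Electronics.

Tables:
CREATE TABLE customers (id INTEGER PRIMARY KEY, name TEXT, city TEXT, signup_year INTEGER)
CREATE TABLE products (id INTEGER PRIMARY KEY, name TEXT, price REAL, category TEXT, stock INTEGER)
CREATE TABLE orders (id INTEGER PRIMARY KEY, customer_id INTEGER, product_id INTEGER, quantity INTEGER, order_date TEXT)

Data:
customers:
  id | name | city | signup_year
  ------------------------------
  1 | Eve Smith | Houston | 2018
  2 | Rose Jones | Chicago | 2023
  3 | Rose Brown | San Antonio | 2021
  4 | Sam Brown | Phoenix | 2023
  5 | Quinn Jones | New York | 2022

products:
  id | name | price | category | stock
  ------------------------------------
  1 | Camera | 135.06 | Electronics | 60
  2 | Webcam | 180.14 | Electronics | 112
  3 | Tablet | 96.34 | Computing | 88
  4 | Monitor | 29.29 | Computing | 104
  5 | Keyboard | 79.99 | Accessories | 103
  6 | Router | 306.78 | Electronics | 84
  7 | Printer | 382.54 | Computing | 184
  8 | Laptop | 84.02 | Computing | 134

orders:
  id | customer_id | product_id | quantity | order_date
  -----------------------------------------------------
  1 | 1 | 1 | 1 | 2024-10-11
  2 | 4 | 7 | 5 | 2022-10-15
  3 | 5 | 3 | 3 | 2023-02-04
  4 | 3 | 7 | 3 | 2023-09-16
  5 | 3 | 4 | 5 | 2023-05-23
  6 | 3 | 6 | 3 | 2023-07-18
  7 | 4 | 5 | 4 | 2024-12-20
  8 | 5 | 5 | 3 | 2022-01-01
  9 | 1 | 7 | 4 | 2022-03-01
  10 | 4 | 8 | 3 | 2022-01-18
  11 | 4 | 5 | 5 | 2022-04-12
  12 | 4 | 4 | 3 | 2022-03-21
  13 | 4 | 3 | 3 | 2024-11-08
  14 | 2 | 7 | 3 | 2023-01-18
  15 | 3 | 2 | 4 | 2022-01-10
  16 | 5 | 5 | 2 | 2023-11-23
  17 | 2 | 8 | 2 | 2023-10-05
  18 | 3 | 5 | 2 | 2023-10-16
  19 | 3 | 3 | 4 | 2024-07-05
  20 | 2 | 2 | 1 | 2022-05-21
SELECT name, category FROM products WHERE category = 'Electronics'

Execution result:
name | category
Camera | Electronics
Webcam | Electronics
Router | Electronics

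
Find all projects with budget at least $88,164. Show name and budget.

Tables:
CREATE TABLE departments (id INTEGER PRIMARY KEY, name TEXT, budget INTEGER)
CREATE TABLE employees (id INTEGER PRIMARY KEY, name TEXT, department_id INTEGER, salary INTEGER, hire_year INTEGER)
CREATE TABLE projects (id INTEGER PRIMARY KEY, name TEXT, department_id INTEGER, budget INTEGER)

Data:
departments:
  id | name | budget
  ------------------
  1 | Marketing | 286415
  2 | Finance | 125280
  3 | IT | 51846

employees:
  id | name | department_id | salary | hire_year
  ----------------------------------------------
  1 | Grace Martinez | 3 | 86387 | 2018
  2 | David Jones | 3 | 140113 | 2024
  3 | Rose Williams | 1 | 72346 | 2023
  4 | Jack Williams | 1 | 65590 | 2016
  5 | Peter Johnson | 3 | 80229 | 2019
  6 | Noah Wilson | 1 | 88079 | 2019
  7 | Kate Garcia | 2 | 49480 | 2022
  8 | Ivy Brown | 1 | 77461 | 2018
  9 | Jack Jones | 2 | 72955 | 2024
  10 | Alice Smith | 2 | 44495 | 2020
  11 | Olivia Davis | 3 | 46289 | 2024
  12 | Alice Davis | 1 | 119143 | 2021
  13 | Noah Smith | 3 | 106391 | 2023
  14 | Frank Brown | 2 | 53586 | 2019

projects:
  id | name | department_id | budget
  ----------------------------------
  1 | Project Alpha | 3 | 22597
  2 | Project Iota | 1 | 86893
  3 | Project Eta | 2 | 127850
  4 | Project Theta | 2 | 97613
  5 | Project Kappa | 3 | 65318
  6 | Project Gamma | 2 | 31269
SELECT name, budget FROM projects WHERE budget >= 88164

Execution result:
name | budget
Project Eta | 127850
Project Theta | 97613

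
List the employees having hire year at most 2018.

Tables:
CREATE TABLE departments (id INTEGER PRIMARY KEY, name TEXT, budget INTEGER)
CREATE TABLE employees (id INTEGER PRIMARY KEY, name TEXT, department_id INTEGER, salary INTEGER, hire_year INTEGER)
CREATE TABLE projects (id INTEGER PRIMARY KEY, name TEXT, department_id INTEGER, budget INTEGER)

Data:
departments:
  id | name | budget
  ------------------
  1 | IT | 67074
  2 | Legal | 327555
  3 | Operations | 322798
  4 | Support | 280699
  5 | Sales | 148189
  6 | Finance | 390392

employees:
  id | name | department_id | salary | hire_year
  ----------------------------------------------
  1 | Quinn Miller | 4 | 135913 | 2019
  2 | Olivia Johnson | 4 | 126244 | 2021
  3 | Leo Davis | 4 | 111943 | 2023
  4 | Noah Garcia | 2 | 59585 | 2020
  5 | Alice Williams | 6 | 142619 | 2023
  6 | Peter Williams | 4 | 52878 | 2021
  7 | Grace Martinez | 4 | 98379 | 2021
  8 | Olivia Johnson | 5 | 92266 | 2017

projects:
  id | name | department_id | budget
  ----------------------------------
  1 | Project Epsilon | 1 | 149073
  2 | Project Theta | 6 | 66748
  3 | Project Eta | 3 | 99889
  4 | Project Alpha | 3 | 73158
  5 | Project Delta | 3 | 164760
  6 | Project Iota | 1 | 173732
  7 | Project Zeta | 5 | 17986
SELECT name, hire_year FROM employees WHERE hire_year <= 2018

Execution result:
name | hire_year
Olivia Johnson | 2017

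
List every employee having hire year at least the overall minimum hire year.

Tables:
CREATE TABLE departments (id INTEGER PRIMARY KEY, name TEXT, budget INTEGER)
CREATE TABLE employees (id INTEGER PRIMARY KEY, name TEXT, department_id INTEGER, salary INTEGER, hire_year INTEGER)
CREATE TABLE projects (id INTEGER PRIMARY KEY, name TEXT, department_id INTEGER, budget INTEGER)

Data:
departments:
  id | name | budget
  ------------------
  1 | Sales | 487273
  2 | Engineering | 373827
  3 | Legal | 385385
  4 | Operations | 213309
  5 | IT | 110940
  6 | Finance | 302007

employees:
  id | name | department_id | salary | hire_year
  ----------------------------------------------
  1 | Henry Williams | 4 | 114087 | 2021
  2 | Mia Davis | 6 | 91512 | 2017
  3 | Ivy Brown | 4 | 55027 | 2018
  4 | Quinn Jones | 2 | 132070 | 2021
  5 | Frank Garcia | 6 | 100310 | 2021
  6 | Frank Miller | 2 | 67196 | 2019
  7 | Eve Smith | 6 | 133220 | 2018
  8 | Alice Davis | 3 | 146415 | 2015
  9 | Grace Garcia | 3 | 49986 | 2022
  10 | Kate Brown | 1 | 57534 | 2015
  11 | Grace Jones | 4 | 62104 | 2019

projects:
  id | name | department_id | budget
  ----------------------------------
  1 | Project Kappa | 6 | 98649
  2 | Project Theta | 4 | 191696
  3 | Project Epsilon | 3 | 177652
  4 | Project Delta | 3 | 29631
SELECT name, hire_year FROM employees WHERE hire_year >= (SELECT MIN(hire_year) FROM employees)

Execution result:
name | hire_year
Henry Williams | 2021
Mia Davis | 2017
Ivy Brown | 2018
Quinn Jones | 2021
Frank Garcia | 2021
Frank Miller | 2019
Eve Smith | 2018
Alice Davis | 2015
Grace Garcia | 2022
Kate Brown | 2015
Grace Jones | 2019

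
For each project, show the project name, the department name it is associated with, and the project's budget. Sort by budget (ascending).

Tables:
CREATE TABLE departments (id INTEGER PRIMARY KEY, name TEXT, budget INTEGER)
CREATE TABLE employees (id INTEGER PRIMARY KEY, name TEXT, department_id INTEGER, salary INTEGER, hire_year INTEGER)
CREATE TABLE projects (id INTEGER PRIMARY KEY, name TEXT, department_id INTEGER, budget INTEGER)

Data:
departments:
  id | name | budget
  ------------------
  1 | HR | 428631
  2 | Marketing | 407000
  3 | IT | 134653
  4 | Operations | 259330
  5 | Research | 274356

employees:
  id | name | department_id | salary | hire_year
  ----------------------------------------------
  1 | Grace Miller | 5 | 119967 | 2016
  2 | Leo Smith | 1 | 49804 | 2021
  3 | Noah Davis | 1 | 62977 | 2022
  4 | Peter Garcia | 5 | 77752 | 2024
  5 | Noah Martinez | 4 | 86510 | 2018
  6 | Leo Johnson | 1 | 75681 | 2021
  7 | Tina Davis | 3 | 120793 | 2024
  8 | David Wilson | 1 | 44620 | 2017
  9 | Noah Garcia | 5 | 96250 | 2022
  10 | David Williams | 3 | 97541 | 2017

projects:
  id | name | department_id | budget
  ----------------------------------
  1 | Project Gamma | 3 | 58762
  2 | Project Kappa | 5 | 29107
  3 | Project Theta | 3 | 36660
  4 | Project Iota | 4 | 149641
SELECT c.name, p.name AS department, c.budget FROM projects c JOIN departments p ON c.department_id = p.id ORDER BY c.budget ASC

Execution result:
name | department | budget
Project Kappa | Research | 29107
Project Theta | IT | 36660
Project Gamma | IT | 58762
Project Iota | Operations | 149641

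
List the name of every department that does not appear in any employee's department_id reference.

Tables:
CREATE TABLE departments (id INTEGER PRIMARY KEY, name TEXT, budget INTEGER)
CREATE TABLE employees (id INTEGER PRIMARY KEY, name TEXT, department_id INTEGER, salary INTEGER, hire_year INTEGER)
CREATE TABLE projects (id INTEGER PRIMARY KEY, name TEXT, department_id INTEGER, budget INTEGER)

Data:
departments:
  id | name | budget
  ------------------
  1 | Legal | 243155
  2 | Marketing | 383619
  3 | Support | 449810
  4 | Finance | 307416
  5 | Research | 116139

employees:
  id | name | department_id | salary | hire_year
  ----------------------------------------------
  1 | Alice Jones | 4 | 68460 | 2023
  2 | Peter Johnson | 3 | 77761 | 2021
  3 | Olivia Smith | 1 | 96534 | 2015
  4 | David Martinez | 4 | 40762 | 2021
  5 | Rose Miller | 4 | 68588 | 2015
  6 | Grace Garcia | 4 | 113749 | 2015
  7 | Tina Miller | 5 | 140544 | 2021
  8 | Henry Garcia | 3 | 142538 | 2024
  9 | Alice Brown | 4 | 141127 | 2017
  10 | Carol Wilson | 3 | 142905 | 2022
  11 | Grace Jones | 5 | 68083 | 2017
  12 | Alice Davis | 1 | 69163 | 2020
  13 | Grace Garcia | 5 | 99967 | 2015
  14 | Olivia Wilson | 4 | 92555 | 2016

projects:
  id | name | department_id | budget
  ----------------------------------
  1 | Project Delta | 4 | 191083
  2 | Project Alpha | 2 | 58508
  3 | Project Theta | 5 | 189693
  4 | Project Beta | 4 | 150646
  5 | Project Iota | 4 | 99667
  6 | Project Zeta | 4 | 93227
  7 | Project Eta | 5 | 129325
SELECT p.name FROM departments p LEFT JOIN employees c ON c.department_id = p.id WHERE c.id IS NULL

Execution result:
Marketing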